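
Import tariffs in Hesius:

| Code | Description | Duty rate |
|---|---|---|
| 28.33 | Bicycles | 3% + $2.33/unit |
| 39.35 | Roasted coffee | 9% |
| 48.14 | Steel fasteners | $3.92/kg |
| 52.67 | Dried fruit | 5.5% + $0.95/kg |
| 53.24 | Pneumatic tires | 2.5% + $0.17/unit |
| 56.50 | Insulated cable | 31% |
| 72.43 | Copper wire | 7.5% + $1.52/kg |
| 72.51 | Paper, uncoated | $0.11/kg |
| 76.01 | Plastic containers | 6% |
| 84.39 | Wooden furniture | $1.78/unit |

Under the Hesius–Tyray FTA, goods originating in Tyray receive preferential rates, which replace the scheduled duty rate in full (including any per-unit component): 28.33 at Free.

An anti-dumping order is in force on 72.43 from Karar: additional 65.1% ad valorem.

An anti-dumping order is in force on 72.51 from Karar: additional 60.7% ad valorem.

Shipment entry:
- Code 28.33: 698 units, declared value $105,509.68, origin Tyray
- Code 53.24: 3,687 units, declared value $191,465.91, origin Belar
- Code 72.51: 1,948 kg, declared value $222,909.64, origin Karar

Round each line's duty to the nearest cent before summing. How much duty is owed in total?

$140,933.87

Line 1 (28.33, Tyray, 698 units, $105,509.68):
Base rate for 28.33 is 3% + $2.33/unit.
Origin Tyray qualifies under the Hesius–Tyray agreement and 28.33 is covered: preferential rate Free applies instead.
Duty = $105,509.68 × 0% = $0.00.
Line 2 (53.24, Belar, 3,687 units, $191,465.91):
Base rate for 53.24 is 2.5% + $0.17/unit.
Duty = $191,465.91 × 2.5% + 3,687 × $0.17 = $5,413.44.
Line 3 (72.51, Karar, 1,948 kg, $222,909.64):
Base rate for 72.51 is $0.11/kg.
Additional duty on 72.51 from Karar: +60.7% ad valorem. Applied ad valorem rate = 60.7%.
Duty = $222,909.64 × 60.7% + 1,948 × $0.11 = $135,520.43.
Total = $0.00 + $5,413.44 + $135,520.43 = $140,933.87.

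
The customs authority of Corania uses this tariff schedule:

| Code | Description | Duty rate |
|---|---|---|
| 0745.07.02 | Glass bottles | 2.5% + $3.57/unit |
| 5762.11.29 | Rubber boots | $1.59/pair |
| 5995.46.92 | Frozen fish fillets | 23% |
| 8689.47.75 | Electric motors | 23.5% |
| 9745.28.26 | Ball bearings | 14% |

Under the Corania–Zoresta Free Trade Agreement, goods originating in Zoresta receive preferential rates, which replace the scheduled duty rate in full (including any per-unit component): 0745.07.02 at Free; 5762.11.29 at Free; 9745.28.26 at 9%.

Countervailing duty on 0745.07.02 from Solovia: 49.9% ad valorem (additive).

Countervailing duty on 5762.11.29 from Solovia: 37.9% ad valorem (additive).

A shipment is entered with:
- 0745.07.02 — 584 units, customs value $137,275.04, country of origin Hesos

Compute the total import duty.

$5,516.76

Line 1 (0745.07.02, Hesos, 584 units, $137,275.04):
Base rate for 0745.07.02 is 2.5% + $3.57/unit.
0745.07.02 has an FTA preferential rate, but origin Hesos is not Zoresta; base rate stands.
The additional-duty order on 0745.07.02 targets Solovia, not Hesos; it does not apply.
Duty = $137,275.04 × 2.5% + 584 × $3.57 = $5,516.76.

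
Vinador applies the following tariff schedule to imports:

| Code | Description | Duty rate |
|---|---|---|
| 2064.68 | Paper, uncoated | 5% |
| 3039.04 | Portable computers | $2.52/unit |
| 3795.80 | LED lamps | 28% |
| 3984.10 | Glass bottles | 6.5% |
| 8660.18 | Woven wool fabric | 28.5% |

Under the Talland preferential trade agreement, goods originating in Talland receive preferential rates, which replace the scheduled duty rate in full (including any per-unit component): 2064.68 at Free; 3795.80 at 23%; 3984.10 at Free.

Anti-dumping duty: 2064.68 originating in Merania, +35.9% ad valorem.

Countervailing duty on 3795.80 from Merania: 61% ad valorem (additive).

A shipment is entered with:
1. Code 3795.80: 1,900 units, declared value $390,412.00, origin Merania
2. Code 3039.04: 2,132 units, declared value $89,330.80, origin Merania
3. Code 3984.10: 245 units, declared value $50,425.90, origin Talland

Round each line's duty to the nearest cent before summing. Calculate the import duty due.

$352,839.32

Line 1 (3795.80, Merania, 1,900 units, $390,412.00):
Base rate for 3795.80 is 28%.
3795.80 has an FTA preferential rate, but origin Merania is not Talland; base rate stands.
Additional duty on 3795.80 from Merania: +61%. Applied ad valorem rate: 28% + 61% = 89%.
Duty = $390,412.00 × 89% = $347,466.68.
Line 2 (3039.04, Merania, 2,132 units, $89,330.80):
Base rate for 3039.04 is $2.52/unit.
Duty = 2,132 × $2.52 = $5,372.64.
Line 3 (3984.10, Talland, 245 units, $50,425.90):
Base rate for 3984.10 is 6.5%.
Origin Talland qualifies under the Vinador–Talland agreement and 3984.10 is covered: preferential rate Free applies instead.
Duty = $50,425.90 × 0% = $0.00.
Total = $347,466.68 + $5,372.64 + $0.00 = $352,839.32.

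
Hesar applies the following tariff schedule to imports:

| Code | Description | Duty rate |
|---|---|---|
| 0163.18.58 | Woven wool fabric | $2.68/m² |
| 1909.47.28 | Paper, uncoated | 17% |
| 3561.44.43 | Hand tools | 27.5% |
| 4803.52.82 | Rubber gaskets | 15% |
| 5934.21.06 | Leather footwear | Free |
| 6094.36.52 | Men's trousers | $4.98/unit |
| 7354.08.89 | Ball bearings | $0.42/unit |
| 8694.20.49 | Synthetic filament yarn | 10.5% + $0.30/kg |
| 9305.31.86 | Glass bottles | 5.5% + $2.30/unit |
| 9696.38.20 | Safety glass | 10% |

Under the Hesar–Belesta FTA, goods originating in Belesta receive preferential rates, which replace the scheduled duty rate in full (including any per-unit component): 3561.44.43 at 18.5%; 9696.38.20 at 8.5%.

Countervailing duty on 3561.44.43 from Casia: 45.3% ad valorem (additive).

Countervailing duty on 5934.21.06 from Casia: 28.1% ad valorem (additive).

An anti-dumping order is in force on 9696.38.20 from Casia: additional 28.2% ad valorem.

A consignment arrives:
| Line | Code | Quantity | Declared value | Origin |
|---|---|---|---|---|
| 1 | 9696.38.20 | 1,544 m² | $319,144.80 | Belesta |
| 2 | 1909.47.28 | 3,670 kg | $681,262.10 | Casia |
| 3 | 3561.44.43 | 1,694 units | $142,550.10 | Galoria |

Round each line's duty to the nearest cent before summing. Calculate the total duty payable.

Line 1 (9696.38.20, Belesta, 1,544 m², $319,144.80):
Base rate for 9696.38.20 is 10%.
Origin Belesta qualifies under the Hesar–Belesta agreement and 9696.38.20 is covered: preferential rate 8.5% applies instead.
The additional-duty order on 9696.38.20 targets Casia, not Belesta; it does not apply.
Duty = $319,144.80 × 8.5% = $27,127.31.
Line 2 (1909.47.28, Casia, 3,670 kg, $681,262.10):
Base rate for 1909.47.28 is 17%.
Duty = $681,262.10 × 17% = $115,814.56.
Line 3 (3561.44.43, Galoria, 1,694 units, $142,550.10):
Base rate for 3561.44.43 is 27.5%.
3561.44.43 has an FTA preferential rate, but origin Galoria is not Belesta; base rate stands.
The additional-duty order on 3561.44.43 targets Casia, not Galoria; it does not apply.
Duty = $142,550.10 × 27.5% = $39,201.28.
Total = $27,127.31 + $115,814.56 + $39,201.28 = $182,143.15.

$182,143.15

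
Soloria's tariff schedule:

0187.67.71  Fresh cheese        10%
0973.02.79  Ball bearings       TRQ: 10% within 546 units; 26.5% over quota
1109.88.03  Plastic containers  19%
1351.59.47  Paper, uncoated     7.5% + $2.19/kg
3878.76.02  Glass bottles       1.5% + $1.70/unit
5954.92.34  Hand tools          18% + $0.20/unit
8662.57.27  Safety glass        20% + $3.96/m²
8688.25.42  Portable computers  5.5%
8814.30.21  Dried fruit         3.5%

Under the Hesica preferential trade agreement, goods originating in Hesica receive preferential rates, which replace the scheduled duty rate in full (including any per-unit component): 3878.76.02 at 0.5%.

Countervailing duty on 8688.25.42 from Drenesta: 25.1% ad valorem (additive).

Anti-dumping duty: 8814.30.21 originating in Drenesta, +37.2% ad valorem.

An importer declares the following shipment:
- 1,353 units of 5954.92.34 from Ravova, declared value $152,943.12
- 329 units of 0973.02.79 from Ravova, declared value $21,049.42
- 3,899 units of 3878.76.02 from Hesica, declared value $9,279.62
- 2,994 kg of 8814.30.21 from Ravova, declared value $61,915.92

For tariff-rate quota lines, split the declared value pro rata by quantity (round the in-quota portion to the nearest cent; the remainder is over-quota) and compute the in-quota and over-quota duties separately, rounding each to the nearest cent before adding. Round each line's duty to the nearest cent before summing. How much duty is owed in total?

$32,118.76

Line 1 (5954.92.34, Ravova, 1,353 units, $152,943.12):
Base rate for 5954.92.34 is 18% + $0.20/unit.
Duty = $152,943.12 × 18% + 1,353 × $0.20 = $27,800.36.
Line 2 (0973.02.79, Ravova, 329 units, $21,049.42):
Code 0973.02.79 is under a tariff-rate quota (threshold 546 units). Quantity 329 units is within the quota, so the in-quota rate 10% applies to the full value.
Duty = $21,049.42 × 10% = $2,104.94.
Line 3 (3878.76.02, Hesica, 3,899 units, $9,279.62):
Base rate for 3878.76.02 is 1.5% + $1.70/unit.
Origin Hesica qualifies under the Soloria–Hesica agreement and 3878.76.02 is covered: preferential rate 0.5% applies instead.
Duty = $9,279.62 × 0.5% = $46.40.
Line 4 (8814.30.21, Ravova, 2,994 kg, $61,915.92):
Base rate for 8814.30.21 is 3.5%.
The additional-duty order on 8814.30.21 targets Drenesta, not Ravova; it does not apply.
Duty = $61,915.92 × 3.5% = $2,167.06.
Total = $27,800.36 + $2,104.94 + $46.40 + $2,167.06 = $32,118.76.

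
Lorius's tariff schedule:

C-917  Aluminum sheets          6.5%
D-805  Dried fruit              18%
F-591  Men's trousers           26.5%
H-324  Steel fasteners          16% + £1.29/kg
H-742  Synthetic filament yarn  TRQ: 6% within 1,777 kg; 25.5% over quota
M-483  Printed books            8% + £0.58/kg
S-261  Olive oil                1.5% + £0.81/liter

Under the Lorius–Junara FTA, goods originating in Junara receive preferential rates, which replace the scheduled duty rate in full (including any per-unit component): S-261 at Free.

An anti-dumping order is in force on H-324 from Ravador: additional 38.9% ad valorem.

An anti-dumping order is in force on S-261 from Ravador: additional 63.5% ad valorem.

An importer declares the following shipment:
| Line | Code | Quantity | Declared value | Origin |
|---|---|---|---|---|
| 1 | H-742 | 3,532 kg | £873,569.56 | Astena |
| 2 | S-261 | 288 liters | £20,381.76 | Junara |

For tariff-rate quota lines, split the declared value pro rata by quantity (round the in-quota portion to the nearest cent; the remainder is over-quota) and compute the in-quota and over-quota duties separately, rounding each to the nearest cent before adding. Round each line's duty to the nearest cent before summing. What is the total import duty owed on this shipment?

£137,056.68

Line 1 (H-742, Astena, 3,532 kg, £873,569.56):
Code H-742 is under a tariff-rate quota (threshold 1,777 kg). In-quota: 1,777 kg at 6%; over-quota: 1,755 kg at 25.5%.
Pro-rata value split: in-quota = £873,569.56 × 1,777/3,532 = £439,505.41; over-quota = £873,569.56 − £439,505.41 = £434,064.15.
In-quota duty = £439,505.41 × 6% = £26,370.32. Over-quota duty = £434,064.15 × 25.5% = £110,686.36.
Line duty = £26,370.32 + £110,686.36 = £137,056.68.
Line 2 (S-261, Junara, 288 liters, £20,381.76):
Base rate for S-261 is 1.5% + £0.81/liter.
Origin Junara qualifies under the Lorius–Junara agreement and S-261 is covered: preferential rate Free applies instead.
The additional-duty order on S-261 targets Ravador, not Junara; it does not apply.
Duty = £20,381.76 × 0% = £0.00.
Total = £137,056.68 + £0.00 = £137,056.68.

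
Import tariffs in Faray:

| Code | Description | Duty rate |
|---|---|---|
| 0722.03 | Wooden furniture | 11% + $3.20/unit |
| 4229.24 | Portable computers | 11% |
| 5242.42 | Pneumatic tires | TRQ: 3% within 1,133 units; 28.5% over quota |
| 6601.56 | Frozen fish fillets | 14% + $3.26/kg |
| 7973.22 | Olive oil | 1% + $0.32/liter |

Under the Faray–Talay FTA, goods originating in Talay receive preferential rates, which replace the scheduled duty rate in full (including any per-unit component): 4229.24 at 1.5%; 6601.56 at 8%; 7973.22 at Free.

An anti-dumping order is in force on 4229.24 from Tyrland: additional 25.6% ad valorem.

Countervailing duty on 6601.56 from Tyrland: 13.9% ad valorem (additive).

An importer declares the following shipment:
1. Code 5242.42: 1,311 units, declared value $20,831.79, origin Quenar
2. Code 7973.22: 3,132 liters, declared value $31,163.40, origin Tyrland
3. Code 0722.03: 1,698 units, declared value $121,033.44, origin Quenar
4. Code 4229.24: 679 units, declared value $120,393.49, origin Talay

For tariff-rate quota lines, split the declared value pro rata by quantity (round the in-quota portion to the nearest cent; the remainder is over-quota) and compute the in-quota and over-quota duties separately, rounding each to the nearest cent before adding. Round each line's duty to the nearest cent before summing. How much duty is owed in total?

$23,213.25

Line 1 (5242.42, Quenar, 1,311 units, $20,831.79):
Code 5242.42 is under a tariff-rate quota (threshold 1,133 units). In-quota: 1,133 units at 3%; over-quota: 178 units at 28.5%.
Pro-rata value split: in-quota = $20,831.79 × 1,133/1,311 = $18,003.37; over-quota = $20,831.79 − $18,003.37 = $2,828.42.
In-quota duty = $18,003.37 × 3% = $540.10. Over-quota duty = $2,828.42 × 28.5% = $806.10.
Line duty = $540.10 + $806.10 = $1,346.20.
Line 2 (7973.22, Tyrland, 3,132 liters, $31,163.40):
Base rate for 7973.22 is 1% + $0.32/liter.
7973.22 has an FTA preferential rate, but origin Tyrland is not Talay; base rate stands.
Duty = $31,163.40 × 1% + 3,132 × $0.32 = $1,313.87.
Line 3 (0722.03, Quenar, 1,698 units, $121,033.44):
Base rate for 0722.03 is 11% + $3.20/unit.
Duty = $121,033.44 × 11% + 1,698 × $3.20 = $18,747.28.
Line 4 (4229.24, Talay, 679 units, $120,393.49):
Base rate for 4229.24 is 11%.
Origin Talay qualifies under the Faray–Talay agreement and 4229.24 is covered: preferential rate 1.5% applies instead.
The additional-duty order on 4229.24 targets Tyrland, not Talay; it does not apply.
Duty = $120,393.49 × 1.5% = $1,805.90.
Total = $1,346.20 + $1,313.87 + $18,747.28 + $1,805.90 = $23,213.25.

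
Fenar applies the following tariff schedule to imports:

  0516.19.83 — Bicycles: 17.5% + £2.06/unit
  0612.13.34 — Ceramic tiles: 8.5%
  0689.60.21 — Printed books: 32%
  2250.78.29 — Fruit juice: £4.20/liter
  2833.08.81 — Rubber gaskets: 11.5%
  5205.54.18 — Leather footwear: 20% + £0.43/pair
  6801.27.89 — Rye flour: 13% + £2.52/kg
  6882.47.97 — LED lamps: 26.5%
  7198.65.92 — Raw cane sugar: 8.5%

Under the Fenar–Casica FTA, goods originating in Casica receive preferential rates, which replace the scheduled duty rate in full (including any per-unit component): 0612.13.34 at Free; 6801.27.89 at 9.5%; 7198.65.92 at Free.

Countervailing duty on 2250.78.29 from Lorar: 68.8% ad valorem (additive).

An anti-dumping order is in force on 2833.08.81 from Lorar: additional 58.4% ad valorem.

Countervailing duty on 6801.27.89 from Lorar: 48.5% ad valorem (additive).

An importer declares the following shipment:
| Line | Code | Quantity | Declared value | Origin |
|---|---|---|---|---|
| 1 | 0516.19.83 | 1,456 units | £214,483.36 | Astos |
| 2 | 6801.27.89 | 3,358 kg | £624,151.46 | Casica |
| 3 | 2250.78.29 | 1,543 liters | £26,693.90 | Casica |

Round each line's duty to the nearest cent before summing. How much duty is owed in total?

Line 1 (0516.19.83, Astos, 1,456 units, £214,483.36):
Base rate for 0516.19.83 is 17.5% + £2.06/unit.
Duty = £214,483.36 × 17.5% + 1,456 × £2.06 = £40,533.95.
Line 2 (6801.27.89, Casica, 3,358 kg, £624,151.46):
Base rate for 6801.27.89 is 13% + £2.52/kg.
Origin Casica qualifies under the Fenar–Casica agreement and 6801.27.89 is covered: preferential rate 9.5% applies instead.
The additional-duty order on 6801.27.89 targets Lorar, not Casica; it does not apply.
Duty = £624,151.46 × 9.5% = £59,294.39.
Line 3 (2250.78.29, Casica, 1,543 liters, £26,693.90):
Base rate for 2250.78.29 is £4.20/liter.
Origin Casica is the FTA partner but 2250.78.29 is not on the preference list; base rate stands.
The additional-duty order on 2250.78.29 targets Lorar, not Casica; it does not apply.
Duty = 1,543 × £4.20 = £6,480.60.
Total = £40,533.95 + £59,294.39 + £6,480.60 = £106,308.94.

£106,308.94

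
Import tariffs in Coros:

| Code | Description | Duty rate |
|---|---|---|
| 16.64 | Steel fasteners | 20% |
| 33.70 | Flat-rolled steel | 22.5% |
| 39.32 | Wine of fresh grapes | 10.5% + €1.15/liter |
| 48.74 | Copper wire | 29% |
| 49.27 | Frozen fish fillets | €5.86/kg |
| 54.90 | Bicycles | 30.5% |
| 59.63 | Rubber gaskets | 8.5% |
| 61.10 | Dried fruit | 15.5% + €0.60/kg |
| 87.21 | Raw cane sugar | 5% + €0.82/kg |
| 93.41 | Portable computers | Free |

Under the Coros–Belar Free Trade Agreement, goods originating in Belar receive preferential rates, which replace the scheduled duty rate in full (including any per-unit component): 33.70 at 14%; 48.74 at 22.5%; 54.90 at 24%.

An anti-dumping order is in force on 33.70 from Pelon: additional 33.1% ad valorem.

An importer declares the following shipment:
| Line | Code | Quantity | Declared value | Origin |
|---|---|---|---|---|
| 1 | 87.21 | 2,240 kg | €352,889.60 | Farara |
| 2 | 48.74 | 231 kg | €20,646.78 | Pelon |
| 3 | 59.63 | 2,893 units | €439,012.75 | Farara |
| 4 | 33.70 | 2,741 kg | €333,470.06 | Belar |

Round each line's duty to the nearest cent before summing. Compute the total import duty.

€109,470.74

Line 1 (87.21, Farara, 2,240 kg, €352,889.60):
Base rate for 87.21 is 5% + €0.82/kg.
Duty = €352,889.60 × 5% + 2,240 × €0.82 = €19,481.28.
Line 2 (48.74, Pelon, 231 kg, €20,646.78):
Base rate for 48.74 is 29%.
48.74 has an FTA preferential rate, but origin Pelon is not Belar; base rate stands.
Duty = €20,646.78 × 29% = €5,987.57.
Line 3 (59.63, Farara, 2,893 units, €439,012.75):
Base rate for 59.63 is 8.5%.
Duty = €439,012.75 × 8.5% = €37,316.08.
Line 4 (33.70, Belar, 2,741 kg, €333,470.06):
Base rate for 33.70 is 22.5%.
Origin Belar qualifies under the Coros–Belar agreement and 33.70 is covered: preferential rate 14% applies instead.
The additional-duty order on 33.70 targets Pelon, not Belar; it does not apply.
Duty = €333,470.06 × 14% = €46,685.81.
Total = €19,481.28 + €5,987.57 + €37,316.08 + €46,685.81 = €109,470.74.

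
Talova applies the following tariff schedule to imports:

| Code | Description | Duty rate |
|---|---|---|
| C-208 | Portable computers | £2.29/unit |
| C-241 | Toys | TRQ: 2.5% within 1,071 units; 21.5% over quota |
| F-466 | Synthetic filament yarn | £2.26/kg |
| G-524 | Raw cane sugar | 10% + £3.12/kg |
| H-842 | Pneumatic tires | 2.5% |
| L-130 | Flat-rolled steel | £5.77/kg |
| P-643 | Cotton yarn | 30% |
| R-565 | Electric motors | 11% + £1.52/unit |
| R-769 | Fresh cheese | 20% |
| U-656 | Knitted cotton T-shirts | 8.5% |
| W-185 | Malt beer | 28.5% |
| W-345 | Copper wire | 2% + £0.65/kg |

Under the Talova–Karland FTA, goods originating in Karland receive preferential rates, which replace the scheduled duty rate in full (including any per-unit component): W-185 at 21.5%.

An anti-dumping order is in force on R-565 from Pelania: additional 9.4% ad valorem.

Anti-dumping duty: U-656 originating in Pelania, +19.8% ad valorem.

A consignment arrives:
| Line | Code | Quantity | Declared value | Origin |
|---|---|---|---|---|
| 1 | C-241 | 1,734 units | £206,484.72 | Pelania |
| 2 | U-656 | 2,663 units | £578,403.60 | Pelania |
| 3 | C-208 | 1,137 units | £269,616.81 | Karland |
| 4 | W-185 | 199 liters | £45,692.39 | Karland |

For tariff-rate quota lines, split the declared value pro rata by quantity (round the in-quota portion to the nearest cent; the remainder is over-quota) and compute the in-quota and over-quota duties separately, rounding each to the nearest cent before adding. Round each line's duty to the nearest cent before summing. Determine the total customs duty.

£196,278.44

Line 1 (C-241, Pelania, 1,734 units, £206,484.72):
Code C-241 is under a tariff-rate quota (threshold 1,071 units). In-quota: 1,071 units at 2.5%; over-quota: 663 units at 21.5%.
Pro-rata value split: in-quota = £206,484.72 × 1,071/1,734 = £127,534.68; over-quota = £206,484.72 − £127,534.68 = £78,950.04.
In-quota duty = £127,534.68 × 2.5% = £3,188.37. Over-quota duty = £78,950.04 × 21.5% = £16,974.26.
Line duty = £3,188.37 + £16,974.26 = £20,162.63.
Line 2 (U-656, Pelania, 2,663 units, £578,403.60):
Base rate for U-656 is 8.5%.
Additional duty on U-656 from Pelania: +19.8%. Applied ad valorem rate: 8.5% + 19.8% = 28.3%.
Duty = £578,403.60 × 28.3% = £163,688.22.
Line 3 (C-208, Karland, 1,137 units, £269,616.81):
Base rate for C-208 is £2.29/unit.
Origin Karland is the FTA partner but C-208 is not on the preference list; base rate stands.
Duty = 1,137 × £2.29 = £2,603.73.
Line 4 (W-185, Karland, 199 liters, £45,692.39):
Base rate for W-185 is 28.5%.
Origin Karland qualifies under the Talova–Karland agreement and W-185 is covered: preferential rate 21.5% applies instead.
Duty = £45,692.39 × 21.5% = £9,823.86.
Total = £20,162.63 + £163,688.22 + £2,603.73 + £9,823.86 = £196,278.44.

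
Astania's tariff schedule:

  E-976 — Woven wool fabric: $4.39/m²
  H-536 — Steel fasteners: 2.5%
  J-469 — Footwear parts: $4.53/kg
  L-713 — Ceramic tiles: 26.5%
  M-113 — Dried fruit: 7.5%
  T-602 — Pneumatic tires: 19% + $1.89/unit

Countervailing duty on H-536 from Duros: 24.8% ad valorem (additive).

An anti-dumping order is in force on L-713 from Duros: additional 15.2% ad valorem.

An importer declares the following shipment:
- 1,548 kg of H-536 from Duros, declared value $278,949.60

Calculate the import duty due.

$76,153.24

Line 1 (H-536, Duros, 1,548 kg, $278,949.60):
Base rate for H-536 is 2.5%.
Additional duty on H-536 from Duros: +24.8%. Applied ad valorem rate: 2.5% + 24.8% = 27.3%.
Duty = $278,949.60 × 27.3% = $76,153.24.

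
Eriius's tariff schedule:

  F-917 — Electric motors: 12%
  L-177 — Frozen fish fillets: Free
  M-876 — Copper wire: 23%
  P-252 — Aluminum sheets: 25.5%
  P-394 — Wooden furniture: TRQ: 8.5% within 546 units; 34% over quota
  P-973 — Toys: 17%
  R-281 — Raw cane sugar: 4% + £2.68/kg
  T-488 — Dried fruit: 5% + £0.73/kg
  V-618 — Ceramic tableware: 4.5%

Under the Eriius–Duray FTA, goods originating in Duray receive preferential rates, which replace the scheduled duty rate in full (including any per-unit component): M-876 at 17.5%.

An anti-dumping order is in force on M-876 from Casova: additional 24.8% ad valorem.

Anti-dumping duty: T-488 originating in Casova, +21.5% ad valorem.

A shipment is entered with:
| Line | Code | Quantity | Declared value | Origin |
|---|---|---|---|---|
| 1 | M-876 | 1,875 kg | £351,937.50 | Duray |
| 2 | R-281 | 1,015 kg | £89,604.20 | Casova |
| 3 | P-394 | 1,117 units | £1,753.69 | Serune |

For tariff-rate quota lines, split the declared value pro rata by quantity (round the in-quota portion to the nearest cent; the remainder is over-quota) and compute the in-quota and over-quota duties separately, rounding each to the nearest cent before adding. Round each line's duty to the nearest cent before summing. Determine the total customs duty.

Line 1 (M-876, Duray, 1,875 kg, £351,937.50):
Base rate for M-876 is 23%.
Origin Duray qualifies under the Eriius–Duray agreement and M-876 is covered: preferential rate 17.5% applies instead.
The additional-duty order on M-876 targets Casova, not Duray; it does not apply.
Duty = £351,937.50 × 17.5% = £61,589.06.
Line 2 (R-281, Casova, 1,015 kg, £89,604.20):
Base rate for R-281 is 4% + £2.68/kg.
Duty = £89,604.20 × 4% + 1,015 × £2.68 = £6,304.37.
Line 3 (P-394, Serune, 1,117 units, £1,753.69):
Code P-394 is under a tariff-rate quota (threshold 546 units). In-quota: 546 units at 8.5%; over-quota: 571 units at 34%.
Pro-rata value split: in-quota = £1,753.69 × 546/1,117 = £857.22; over-quota = £1,753.69 − £857.22 = £896.47.
In-quota duty = £857.22 × 8.5% = £72.86. Over-quota duty = £896.47 × 34% = £304.80.
Line duty = £72.86 + £304.80 = £377.66.
Total = £61,589.06 + £6,304.37 + £377.66 = £68,271.09.

£68,271.09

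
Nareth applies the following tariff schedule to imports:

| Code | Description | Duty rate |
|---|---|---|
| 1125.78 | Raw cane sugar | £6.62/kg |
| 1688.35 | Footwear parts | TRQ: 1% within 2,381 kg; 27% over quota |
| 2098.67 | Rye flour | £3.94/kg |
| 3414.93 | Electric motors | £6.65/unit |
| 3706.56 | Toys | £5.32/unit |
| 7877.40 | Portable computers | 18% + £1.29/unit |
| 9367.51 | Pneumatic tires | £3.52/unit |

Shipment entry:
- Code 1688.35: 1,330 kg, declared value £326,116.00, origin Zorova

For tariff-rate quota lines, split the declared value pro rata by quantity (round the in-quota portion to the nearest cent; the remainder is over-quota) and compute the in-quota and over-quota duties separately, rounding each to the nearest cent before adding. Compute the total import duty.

Line 1 (1688.35, Zorova, 1,330 kg, £326,116.00):
Code 1688.35 is under a tariff-rate quota (threshold 2,381 kg). Quantity 1,330 kg is within the quota, so the in-quota rate 1% applies to the full value.
Duty = £326,116.00 × 1% = £3,261.16.

£3,261.16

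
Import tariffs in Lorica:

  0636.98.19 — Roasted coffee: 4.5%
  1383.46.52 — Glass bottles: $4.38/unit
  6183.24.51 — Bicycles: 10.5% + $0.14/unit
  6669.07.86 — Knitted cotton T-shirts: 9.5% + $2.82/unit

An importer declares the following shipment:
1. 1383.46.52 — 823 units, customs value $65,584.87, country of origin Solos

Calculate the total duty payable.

$3,604.74

Line 1 (1383.46.52, Solos, 823 units, $65,584.87):
Base rate for 1383.46.52 is $4.38/unit.
Duty = 823 × $4.38 = $3,604.74.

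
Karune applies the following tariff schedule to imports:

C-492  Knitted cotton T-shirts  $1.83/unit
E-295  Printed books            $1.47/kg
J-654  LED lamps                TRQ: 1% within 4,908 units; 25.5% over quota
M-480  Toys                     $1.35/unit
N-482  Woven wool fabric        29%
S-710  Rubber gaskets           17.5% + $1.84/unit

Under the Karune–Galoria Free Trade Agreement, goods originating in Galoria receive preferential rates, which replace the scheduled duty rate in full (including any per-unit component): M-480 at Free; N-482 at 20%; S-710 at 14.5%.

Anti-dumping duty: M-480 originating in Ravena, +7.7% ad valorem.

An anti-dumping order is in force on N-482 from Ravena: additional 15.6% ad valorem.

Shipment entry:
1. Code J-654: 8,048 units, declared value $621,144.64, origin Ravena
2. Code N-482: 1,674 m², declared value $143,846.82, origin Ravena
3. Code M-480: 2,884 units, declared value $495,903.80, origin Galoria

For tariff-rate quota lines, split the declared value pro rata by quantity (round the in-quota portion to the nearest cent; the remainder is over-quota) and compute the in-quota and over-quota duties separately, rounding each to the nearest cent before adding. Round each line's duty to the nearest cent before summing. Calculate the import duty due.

$129,741.70

Line 1 (J-654, Ravena, 8,048 units, $621,144.64):
Code J-654 is under a tariff-rate quota (threshold 4,908 units). In-quota: 4,908 units at 1%; over-quota: 3,140 units at 25.5%.
Pro-rata value split: in-quota = $621,144.64 × 4,908/8,048 = $378,799.44; over-quota = $621,144.64 − $378,799.44 = $242,345.20.
In-quota duty = $378,799.44 × 1% = $3,787.99. Over-quota duty = $242,345.20 × 25.5% = $61,798.03.
Line duty = $3,787.99 + $61,798.03 = $65,586.02.
Line 2 (N-482, Ravena, 1,674 m², $143,846.82):
Base rate for N-482 is 29%.
N-482 has an FTA preferential rate, but origin Ravena is not Galoria; base rate stands.
Additional duty on N-482 from Ravena: +15.6%. Applied ad valorem rate: 29% + 15.6% = 44.6%.
Duty = $143,846.82 × 44.6% = $64,155.68.
Line 3 (M-480, Galoria, 2,884 units, $495,903.80):
Base rate for M-480 is $1.35/unit.
Origin Galoria qualifies under the Karune–Galoria agreement and M-480 is covered: preferential rate Free applies instead.
The additional-duty order on M-480 targets Ravena, not Galoria; it does not apply.
Duty = $495,903.80 × 0% = $0.00.
Total = $65,586.02 + $64,155.68 + $0.00 = $129,741.70.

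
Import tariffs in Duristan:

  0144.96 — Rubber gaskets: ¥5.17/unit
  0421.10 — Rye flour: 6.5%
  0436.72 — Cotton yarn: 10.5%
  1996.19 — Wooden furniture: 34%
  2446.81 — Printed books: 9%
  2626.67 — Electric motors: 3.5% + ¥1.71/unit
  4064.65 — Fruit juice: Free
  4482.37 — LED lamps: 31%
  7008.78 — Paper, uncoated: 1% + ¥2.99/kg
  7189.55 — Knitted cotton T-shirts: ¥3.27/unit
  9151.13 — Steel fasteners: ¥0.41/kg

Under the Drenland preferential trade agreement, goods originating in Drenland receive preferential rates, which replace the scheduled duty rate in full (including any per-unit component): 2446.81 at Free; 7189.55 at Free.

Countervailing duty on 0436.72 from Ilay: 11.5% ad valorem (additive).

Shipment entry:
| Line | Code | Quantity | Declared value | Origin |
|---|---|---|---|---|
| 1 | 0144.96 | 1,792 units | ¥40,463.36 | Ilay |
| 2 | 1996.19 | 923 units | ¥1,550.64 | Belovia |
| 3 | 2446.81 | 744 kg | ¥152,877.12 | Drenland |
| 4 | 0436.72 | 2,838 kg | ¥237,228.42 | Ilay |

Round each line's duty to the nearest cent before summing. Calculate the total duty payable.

Line 1 (0144.96, Ilay, 1,792 units, ¥40,463.36):
Base rate for 0144.96 is ¥5.17/unit.
Duty = 1,792 × ¥5.17 = ¥9,264.64.
Line 2 (1996.19, Belovia, 923 units, ¥1,550.64):
Base rate for 1996.19 is 34%.
Duty = ¥1,550.64 × 34% = ¥527.22.
Line 3 (2446.81, Drenland, 744 kg, ¥152,877.12):
Base rate for 2446.81 is 9%.
Origin Drenland qualifies under the Duristan–Drenland agreement and 2446.81 is covered: preferential rate Free applies instead.
Duty = ¥152,877.12 × 0% = ¥0.00.
Line 4 (0436.72, Ilay, 2,838 kg, ¥237,228.42):
Base rate for 0436.72 is 10.5%.
Additional duty on 0436.72 from Ilay: +11.5%. Applied ad valorem rate: 10.5% + 11.5% = 22%.
Duty = ¥237,228.42 × 22% = ¥52,190.25.
Total = ¥9,264.64 + ¥527.22 + ¥0.00 + ¥52,190.25 = ¥61,982.11.

¥61,982.11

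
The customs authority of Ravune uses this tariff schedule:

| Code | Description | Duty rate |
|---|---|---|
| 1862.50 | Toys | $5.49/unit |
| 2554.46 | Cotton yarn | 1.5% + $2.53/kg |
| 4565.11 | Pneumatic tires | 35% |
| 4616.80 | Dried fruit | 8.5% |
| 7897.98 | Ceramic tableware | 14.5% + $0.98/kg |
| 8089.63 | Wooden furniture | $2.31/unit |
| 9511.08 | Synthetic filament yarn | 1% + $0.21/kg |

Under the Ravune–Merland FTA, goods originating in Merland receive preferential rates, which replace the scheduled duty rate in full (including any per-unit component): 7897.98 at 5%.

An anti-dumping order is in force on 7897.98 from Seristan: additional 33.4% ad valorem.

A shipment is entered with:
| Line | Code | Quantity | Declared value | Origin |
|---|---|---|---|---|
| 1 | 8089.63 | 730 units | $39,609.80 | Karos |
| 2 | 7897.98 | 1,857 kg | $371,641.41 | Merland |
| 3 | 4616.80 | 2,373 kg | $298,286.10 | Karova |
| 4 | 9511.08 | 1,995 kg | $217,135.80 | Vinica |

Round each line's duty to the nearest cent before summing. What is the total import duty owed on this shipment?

$48,213.00

Line 1 (8089.63, Karos, 730 units, $39,609.80):
Base rate for 8089.63 is $2.31/unit.
Duty = 730 × $2.31 = $1,686.30.
Line 2 (7897.98, Merland, 1,857 kg, $371,641.41):
Base rate for 7897.98 is 14.5% + $0.98/kg.
Origin Merland qualifies under the Ravune–Merland agreement and 7897.98 is covered: preferential rate 5% applies instead.
The additional-duty order on 7897.98 targets Seristan, not Merland; it does not apply.
Duty = $371,641.41 × 5% = $18,582.07.
Line 3 (4616.80, Karova, 2,373 kg, $298,286.10):
Base rate for 4616.80 is 8.5%.
Duty = $298,286.10 × 8.5% = $25,354.32.
Line 4 (9511.08, Vinica, 1,995 kg, $217,135.80):
Base rate for 9511.08 is 1% + $0.21/kg.
Duty = $217,135.80 × 1% + 1,995 × $0.21 = $2,590.31.
Total = $1,686.30 + $18,582.07 + $25,354.32 + $2,590.31 = $48,213.00.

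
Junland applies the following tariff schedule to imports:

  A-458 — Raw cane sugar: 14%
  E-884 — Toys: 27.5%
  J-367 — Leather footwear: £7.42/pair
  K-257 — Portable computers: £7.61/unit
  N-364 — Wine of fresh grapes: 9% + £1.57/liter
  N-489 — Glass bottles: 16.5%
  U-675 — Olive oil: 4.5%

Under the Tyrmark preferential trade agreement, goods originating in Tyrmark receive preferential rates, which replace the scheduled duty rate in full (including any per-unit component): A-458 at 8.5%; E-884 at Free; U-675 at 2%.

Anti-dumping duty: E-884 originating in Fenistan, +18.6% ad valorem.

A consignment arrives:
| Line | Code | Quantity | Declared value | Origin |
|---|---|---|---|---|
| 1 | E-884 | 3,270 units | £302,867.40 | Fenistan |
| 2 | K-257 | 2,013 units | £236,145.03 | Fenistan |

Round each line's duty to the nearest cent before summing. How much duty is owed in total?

Line 1 (E-884, Fenistan, 3,270 units, £302,867.40):
Base rate for E-884 is 27.5%.
E-884 has an FTA preferential rate, but origin Fenistan is not Tyrmark; base rate stands.
Additional duty on E-884 from Fenistan: +18.6%. Applied ad valorem rate: 27.5% + 18.6% = 46.1%.
Duty = £302,867.40 × 46.1% = £139,621.87.
Line 2 (K-257, Fenistan, 2,013 units, £236,145.03):
Base rate for K-257 is £7.61/unit.
Duty = 2,013 × £7.61 = £15,318.93.
Total = £139,621.87 + £15,318.93 = £154,940.80.

£154,940.80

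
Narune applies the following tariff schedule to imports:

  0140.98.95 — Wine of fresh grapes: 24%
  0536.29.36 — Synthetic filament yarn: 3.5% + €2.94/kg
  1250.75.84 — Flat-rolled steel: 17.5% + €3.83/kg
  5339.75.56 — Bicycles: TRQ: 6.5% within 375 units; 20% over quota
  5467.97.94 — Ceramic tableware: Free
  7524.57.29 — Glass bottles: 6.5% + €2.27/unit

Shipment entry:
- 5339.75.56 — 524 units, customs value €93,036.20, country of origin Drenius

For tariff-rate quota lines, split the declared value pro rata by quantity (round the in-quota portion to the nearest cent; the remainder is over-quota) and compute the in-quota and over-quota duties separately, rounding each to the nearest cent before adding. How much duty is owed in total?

€9,618.77

Line 1 (5339.75.56, Drenius, 524 units, €93,036.20):
Code 5339.75.56 is under a tariff-rate quota (threshold 375 units). In-quota: 375 units at 6.5%; over-quota: 149 units at 20%.
Pro-rata value split: in-quota = €93,036.20 × 375/524 = €66,581.25; over-quota = €93,036.20 − €66,581.25 = €26,454.95.
In-quota duty = €66,581.25 × 6.5% = €4,327.78. Over-quota duty = €26,454.95 × 20% = €5,290.99.
Line duty = €4,327.78 + €5,290.99 = €9,618.77.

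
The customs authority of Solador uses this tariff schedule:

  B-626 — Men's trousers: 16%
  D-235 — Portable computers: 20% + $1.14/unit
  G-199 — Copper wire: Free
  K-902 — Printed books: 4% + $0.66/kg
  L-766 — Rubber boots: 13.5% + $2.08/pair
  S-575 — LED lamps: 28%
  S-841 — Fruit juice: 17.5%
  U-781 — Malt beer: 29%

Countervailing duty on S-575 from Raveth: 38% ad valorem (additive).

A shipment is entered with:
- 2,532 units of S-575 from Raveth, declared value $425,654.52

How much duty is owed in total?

$280,931.98

Line 1 (S-575, Raveth, 2,532 units, $425,654.52):
Base rate for S-575 is 28%.
Additional duty on S-575 from Raveth: +38%. Applied ad valorem rate: 28% + 38% = 66%.
Duty = $425,654.52 × 66% = $280,931.98.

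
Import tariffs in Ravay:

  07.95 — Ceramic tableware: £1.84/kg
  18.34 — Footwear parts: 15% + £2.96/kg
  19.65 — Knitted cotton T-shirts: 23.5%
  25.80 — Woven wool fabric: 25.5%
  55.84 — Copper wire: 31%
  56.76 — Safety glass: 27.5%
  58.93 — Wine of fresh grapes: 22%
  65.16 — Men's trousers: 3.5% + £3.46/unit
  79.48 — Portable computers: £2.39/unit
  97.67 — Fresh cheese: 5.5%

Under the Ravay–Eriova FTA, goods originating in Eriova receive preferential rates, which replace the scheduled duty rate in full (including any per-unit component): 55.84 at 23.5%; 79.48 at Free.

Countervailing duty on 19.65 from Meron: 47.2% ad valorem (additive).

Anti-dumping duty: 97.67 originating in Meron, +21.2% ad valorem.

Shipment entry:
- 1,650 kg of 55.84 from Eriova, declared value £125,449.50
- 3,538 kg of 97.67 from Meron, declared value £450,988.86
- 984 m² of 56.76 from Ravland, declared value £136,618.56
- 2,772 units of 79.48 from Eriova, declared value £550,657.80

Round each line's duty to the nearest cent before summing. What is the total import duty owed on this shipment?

Line 1 (55.84, Eriova, 1,650 kg, £125,449.50):
Base rate for 55.84 is 31%.
Origin Eriova qualifies under the Ravay–Eriova agreement and 55.84 is covered: preferential rate 23.5% applies instead.
Duty = £125,449.50 × 23.5% = £29,480.63.
Line 2 (97.67, Meron, 3,538 kg, £450,988.86):
Base rate for 97.67 is 5.5%.
Additional duty on 97.67 from Meron: +21.2%. Applied ad valorem rate: 5.5% + 21.2% = 26.7%.
Duty = £450,988.86 × 26.7% = £120,414.03.
Line 3 (56.76, Ravland, 984 m², £136,618.56):
Base rate for 56.76 is 27.5%.
Duty = £136,618.56 × 27.5% = £37,570.10.
Line 4 (79.48, Eriova, 2,772 units, £550,657.80):
Base rate for 79.48 is £2.39/unit.
Origin Eriova qualifies under the Ravay–Eriova agreement and 79.48 is covered: preferential rate Free applies instead.
Duty = £550,657.80 × 0% = £0.00.
Total = £29,480.63 + £120,414.03 + £37,570.10 + £0.00 = £187,464.76.

£187,464.76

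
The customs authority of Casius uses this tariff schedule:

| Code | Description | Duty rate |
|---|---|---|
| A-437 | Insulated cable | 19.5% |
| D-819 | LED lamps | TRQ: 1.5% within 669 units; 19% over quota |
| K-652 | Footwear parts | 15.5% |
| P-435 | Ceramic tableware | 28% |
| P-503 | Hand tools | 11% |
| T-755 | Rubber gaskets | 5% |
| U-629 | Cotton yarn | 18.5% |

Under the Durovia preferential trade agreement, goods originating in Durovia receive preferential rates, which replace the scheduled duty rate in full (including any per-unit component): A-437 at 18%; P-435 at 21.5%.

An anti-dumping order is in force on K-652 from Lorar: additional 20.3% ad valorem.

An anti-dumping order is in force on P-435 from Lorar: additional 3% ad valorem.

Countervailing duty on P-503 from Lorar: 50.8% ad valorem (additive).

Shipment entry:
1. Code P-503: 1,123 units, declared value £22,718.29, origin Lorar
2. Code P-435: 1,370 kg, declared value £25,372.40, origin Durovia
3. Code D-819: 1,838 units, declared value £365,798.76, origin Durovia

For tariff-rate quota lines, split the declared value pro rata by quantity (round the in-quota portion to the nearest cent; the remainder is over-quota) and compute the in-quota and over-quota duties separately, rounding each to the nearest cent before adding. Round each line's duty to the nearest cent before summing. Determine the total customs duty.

£65,696.47

Line 1 (P-503, Lorar, 1,123 units, £22,718.29):
Base rate for P-503 is 11%.
Additional duty on P-503 from Lorar: +50.8%. Applied ad valorem rate: 11% + 50.8% = 61.8%.
Duty = £22,718.29 × 61.8% = £14,039.90.
Line 2 (P-435, Durovia, 1,370 kg, £25,372.40):
Base rate for P-435 is 28%.
Origin Durovia qualifies under the Casius–Durovia agreement and P-435 is covered: preferential rate 21.5% applies instead.
The additional-duty order on P-435 targets Lorar, not Durovia; it does not apply.
Duty = £25,372.40 × 21.5% = £5,455.07.
Line 3 (D-819, Durovia, 1,838 units, £365,798.76):
Code D-819 is under a tariff-rate quota (threshold 669 units). In-quota: 669 units at 1.5%; over-quota: 1,169 units at 19%.
Pro-rata value split: in-quota = £365,798.76 × 669/1,838 = £133,144.38; over-quota = £365,798.76 − £133,144.38 = £232,654.38.
In-quota duty = £133,144.38 × 1.5% = £1,997.17. Over-quota duty = £232,654.38 × 19% = £44,204.33.
Line duty = £1,997.17 + £44,204.33 = £46,201.50.
Total = £14,039.90 + £5,455.07 + £46,201.50 = £65,696.47.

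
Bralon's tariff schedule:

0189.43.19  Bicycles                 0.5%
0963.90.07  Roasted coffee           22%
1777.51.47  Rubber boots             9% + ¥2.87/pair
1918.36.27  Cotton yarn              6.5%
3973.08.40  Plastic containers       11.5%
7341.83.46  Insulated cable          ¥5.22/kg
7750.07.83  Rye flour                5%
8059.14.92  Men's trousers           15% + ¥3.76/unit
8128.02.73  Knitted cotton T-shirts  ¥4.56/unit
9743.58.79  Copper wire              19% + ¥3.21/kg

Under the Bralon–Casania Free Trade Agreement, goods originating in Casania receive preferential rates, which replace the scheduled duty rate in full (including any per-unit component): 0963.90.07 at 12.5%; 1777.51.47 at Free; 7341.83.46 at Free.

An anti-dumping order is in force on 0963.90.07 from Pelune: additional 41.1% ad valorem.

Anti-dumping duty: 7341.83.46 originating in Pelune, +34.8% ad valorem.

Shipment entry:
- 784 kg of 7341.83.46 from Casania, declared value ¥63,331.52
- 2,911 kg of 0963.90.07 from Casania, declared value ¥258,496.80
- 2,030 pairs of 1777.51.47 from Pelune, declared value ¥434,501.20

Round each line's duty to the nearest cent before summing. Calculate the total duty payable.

Line 1 (7341.83.46, Casania, 784 kg, ¥63,331.52):
Base rate for 7341.83.46 is ¥5.22/kg.
Origin Casania qualifies under the Bralon–Casania agreement and 7341.83.46 is covered: preferential rate Free applies instead.
The additional-duty order on 7341.83.46 targets Pelune, not Casania; it does not apply.
Duty = ¥63,331.52 × 0% = ¥0.00.
Line 2 (0963.90.07, Casania, 2,911 kg, ¥258,496.80):
Base rate for 0963.90.07 is 22%.
Origin Casania qualifies under the Bralon–Casania agreement and 0963.90.07 is covered: preferential rate 12.5% applies instead.
The additional-duty order on 0963.90.07 targets Pelune, not Casania; it does not apply.
Duty = ¥258,496.80 × 12.5% = ¥32,312.10.
Line 3 (1777.51.47, Pelune, 2,030 pairs, ¥434,501.20):
Base rate for 1777.51.47 is 9% + ¥2.87/pair.
1777.51.47 has an FTA preferential rate, but origin Pelune is not Casania; base rate stands.
Duty = ¥434,501.20 × 9% + 2,030 × ¥2.87 = ¥44,931.21.
Total = ¥0.00 + ¥32,312.10 + ¥44,931.21 = ¥77,243.31.

¥77,243.31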